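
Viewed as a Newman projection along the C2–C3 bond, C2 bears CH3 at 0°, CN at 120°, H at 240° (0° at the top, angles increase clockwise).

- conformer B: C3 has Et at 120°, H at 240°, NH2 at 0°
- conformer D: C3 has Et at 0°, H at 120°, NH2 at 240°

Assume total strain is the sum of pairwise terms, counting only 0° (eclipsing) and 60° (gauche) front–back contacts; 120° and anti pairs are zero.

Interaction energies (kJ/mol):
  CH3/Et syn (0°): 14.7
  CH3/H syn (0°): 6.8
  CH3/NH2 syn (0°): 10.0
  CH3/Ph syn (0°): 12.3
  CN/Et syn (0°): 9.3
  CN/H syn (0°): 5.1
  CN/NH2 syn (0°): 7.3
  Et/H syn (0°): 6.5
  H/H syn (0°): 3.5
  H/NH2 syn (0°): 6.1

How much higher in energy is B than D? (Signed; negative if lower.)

-3.1 kJ/mol

B is eclipsed. CH3 at 0° is eclipsed with NH2 at 0° (10.0); CN at 120° is eclipsed with Et at 120° (9.3); H at 240° is eclipsed with H at 240° (3.5). Total 22.8 kJ/mol.
D is eclipsed. CH3 at 0° is eclipsed with Et at 0° (14.7); CN at 120° is eclipsed with H at 120° (5.1); H at 240° is eclipsed with NH2 at 240° (6.1). Total 25.9 kJ/mol.
E(B) − E(D) = 22.8 − 25.9 = -3.1 kJ/mol.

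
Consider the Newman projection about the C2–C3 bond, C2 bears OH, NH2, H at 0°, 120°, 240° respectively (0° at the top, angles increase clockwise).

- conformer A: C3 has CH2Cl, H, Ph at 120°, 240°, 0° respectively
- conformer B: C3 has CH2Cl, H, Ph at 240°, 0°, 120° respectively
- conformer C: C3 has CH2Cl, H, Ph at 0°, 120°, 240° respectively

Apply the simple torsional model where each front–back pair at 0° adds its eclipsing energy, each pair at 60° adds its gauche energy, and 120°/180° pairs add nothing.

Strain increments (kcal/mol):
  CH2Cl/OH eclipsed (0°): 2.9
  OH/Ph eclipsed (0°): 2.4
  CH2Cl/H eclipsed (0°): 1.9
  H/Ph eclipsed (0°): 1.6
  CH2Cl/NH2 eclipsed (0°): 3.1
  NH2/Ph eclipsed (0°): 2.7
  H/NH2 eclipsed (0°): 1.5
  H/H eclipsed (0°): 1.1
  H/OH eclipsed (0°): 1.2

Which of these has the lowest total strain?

B

A (eclipsed): OH–Ph eclipsed, NH2–CH2Cl eclipsed, H–H eclipsed; 2.4 + 3.1 + 1.1 = 6.6 kcal/mol.
B (eclipsed): OH–H eclipsed, NH2–Ph eclipsed, H–CH2Cl eclipsed; 1.2 + 2.7 + 1.9 = 5.8 kcal/mol.
C (eclipsed): OH–CH2Cl eclipsed, NH2–H eclipsed, H–Ph eclipsed; 2.9 + 1.5 + 1.6 = 6.0 kcal/mol.
B has the lowest total (5.8 kcal/mol).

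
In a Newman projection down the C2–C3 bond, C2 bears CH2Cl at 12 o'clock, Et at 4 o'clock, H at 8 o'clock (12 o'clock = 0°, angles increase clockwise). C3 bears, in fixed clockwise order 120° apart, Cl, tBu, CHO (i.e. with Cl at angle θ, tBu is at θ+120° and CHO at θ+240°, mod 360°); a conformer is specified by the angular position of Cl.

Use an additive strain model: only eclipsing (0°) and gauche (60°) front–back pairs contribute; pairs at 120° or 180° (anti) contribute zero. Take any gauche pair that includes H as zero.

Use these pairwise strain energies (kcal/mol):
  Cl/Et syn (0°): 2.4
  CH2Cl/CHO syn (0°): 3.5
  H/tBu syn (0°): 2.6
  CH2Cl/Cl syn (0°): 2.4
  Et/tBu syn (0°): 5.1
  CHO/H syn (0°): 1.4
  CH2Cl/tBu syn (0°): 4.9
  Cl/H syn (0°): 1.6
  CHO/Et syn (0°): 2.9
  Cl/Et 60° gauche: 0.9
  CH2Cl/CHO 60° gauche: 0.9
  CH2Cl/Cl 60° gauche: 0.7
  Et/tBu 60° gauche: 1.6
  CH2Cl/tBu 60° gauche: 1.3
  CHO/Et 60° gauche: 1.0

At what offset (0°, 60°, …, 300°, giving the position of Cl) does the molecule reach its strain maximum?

240°

Cl at 0° (eclipsed): CH2Cl(0°)/Cl(0°) eclipsed 2.4; Et(120°)/tBu(120°) eclipsed 5.1; H(240°)/CHO(240°) eclipsed 1.4 → 8.9 kcal/mol.
Cl at 60° (staggered): CH2Cl(0°)/Cl(60°) gauche 0.7; CH2Cl(0°)/CHO(300°) gauche 0.9; Et(120°)/Cl(60°) gauche 0.9; Et(120°)/tBu(180°) gauche 1.6 → 4.1 kcal/mol.
Cl at 120° (eclipsed): CH2Cl(0°)/CHO(0°) eclipsed 3.5; Et(120°)/Cl(120°) eclipsed 2.4; H(240°)/tBu(240°) eclipsed 2.6 → 8.5 kcal/mol.
Cl at 180° (staggered): CH2Cl(0°)/tBu(300°) gauche 1.3; CH2Cl(0°)/CHO(60°) gauche 0.9; Et(120°)/Cl(180°) gauche 0.9; Et(120°)/CHO(60°) gauche 1.0 → 4.1 kcal/mol.
Cl at 240° (eclipsed): CH2Cl(0°)/tBu(0°) eclipsed 4.9; Et(120°)/CHO(120°) eclipsed 2.9; H(240°)/Cl(240°) eclipsed 1.6 → 9.4 kcal/mol.
Cl at 300° (staggered): CH2Cl(0°)/Cl(300°) gauche 0.7; CH2Cl(0°)/tBu(60°) gauche 1.3; Et(120°)/tBu(60°) gauche 1.6; Et(120°)/CHO(180°) gauche 1.0 → 4.6 kcal/mol.
The maximum (9.4 kcal/mol) occurs with Cl at 240°.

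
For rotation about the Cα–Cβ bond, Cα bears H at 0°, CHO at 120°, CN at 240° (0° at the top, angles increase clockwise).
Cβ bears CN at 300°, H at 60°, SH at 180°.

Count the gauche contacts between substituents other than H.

3

Non-H gauche pairs: CHO(120°)/SH(180°); CN(240°)/CN(300°); CN(240°)/SH(180°) — 3 interactions.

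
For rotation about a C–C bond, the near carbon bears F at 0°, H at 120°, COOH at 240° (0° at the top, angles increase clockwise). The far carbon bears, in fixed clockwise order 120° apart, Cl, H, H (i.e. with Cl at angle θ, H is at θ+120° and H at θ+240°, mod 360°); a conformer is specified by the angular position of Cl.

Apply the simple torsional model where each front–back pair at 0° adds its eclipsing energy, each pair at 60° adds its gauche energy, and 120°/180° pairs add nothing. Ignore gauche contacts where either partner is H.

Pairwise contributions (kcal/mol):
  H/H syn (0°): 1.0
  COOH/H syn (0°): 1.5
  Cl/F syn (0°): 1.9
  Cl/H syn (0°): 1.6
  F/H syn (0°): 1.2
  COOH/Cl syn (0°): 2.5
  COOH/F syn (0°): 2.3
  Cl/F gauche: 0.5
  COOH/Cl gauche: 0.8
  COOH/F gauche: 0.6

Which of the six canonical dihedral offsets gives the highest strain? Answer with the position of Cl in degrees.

240°

Cl at 0° is eclipsed. F at 0° is eclipsed with Cl at 0° (1.9); H at 120° is eclipsed with H at 120° (1.0); COOH at 240° is eclipsed with H at 240° (1.5). Total 4.4 kcal/mol.
Cl at 60° is staggered. F at 0° is gauche with Cl at 60° (0.5). Total 0.5 kcal/mol.
Cl at 120° is eclipsed. F at 0° is eclipsed with H at 0° (1.2); H at 120° is eclipsed with Cl at 120° (1.6); COOH at 240° is eclipsed with H at 240° (1.5). Total 4.3 kcal/mol.
Cl at 180° is staggered. COOH at 240° is gauche with Cl at 180° (0.8). Total 0.8 kcal/mol.
Cl at 240° is eclipsed. F at 0° is eclipsed with H at 0° (1.2); H at 120° is eclipsed with H at 120° (1.0); COOH at 240° is eclipsed with Cl at 240° (2.5). Total 4.7 kcal/mol.
Cl at 300° is staggered. F at 0° is gauche with Cl at 300° (0.5); COOH at 240° is gauche with Cl at 300° (0.8). Total 1.3 kcal/mol.
The maximum (4.7 kcal/mol) occurs with Cl at 240°.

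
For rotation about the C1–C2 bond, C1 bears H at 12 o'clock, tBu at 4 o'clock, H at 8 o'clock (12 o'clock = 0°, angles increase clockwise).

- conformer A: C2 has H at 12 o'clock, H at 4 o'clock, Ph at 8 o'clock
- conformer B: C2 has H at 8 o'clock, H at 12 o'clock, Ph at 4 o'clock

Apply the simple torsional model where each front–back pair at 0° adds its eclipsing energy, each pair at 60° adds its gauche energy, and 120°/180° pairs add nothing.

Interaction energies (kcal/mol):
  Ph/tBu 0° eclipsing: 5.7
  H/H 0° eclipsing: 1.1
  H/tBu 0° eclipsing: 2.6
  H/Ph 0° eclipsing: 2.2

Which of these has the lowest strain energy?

A

A is eclipsed. H at 0° is eclipsed with H at 0° (1.1); tBu at 120° is eclipsed with H at 120° (2.6); H at 240° is eclipsed with Ph at 240° (2.2). Total 5.9 kcal/mol.
B is eclipsed. H at 0° is eclipsed with H at 0° (1.1); tBu at 120° is eclipsed with Ph at 120° (5.7); H at 240° is eclipsed with H at 240° (1.1). Total 7.9 kcal/mol.
A has the lowest total (5.9 kcal/mol).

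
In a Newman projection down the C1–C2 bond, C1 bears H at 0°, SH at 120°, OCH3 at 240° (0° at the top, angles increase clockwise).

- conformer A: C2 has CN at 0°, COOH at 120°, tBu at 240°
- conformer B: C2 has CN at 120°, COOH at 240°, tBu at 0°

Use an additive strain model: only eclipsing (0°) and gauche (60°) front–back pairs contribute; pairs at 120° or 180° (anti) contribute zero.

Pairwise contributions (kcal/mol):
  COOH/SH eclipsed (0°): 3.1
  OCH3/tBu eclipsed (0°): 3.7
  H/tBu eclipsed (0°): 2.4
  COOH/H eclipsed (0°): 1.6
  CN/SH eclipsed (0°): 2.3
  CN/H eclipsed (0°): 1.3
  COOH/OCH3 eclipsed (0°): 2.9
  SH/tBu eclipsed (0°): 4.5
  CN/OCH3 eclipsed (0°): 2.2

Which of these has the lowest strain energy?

A is eclipsed. H at 0° is eclipsed with CN at 0° (1.3); SH at 120° is eclipsed with COOH at 120° (3.1); OCH3 at 240° is eclipsed with tBu at 240° (3.7). Total 8.1 kcal/mol.
B is eclipsed. H at 0° is eclipsed with tBu at 0° (2.4); SH at 120° is eclipsed with CN at 120° (2.3); OCH3 at 240° is eclipsed with COOH at 240° (2.9). Total 7.6 kcal/mol.
B has the lowest total (7.6 kcal/mol).

B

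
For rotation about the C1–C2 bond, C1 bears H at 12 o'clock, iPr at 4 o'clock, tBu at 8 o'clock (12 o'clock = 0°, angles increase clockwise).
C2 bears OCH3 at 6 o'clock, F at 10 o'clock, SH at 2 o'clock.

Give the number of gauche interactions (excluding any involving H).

Non-H gauche pairs: iPr(120°)/OCH3(180°); iPr(120°)/SH(60°); tBu(240°)/OCH3(180°); tBu(240°)/F(300°) — 4 interactions.

4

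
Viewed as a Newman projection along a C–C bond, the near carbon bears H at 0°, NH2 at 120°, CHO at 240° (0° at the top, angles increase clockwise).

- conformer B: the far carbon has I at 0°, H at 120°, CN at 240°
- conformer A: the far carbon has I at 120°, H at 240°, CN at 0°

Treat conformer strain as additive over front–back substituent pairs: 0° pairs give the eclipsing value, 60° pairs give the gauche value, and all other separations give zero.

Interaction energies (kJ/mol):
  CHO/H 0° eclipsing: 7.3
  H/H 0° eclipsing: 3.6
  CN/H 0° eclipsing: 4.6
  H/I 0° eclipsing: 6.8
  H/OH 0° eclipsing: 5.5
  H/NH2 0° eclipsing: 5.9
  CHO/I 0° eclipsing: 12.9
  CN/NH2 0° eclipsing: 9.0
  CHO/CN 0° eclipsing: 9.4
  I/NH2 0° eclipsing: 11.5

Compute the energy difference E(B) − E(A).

B (eclipsed): H–I eclipsed, NH2–H eclipsed, CHO–CN eclipsed; 6.8 + 5.9 + 9.4 = 22.1 kJ/mol.
A (eclipsed): H–CN eclipsed, NH2–I eclipsed, CHO–H eclipsed; 4.6 + 11.5 + 7.3 = 23.4 kJ/mol.
E(B) − E(A) = 22.1 − 23.4 = -1.3 kJ/mol.

-1.3 kJ/mol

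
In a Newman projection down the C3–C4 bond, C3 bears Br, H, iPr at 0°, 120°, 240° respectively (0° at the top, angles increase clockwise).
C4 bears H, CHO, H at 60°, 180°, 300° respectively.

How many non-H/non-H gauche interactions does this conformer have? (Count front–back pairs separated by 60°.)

1

Non-H gauche pairs: iPr(240°)/CHO(180°) — 1 interaction.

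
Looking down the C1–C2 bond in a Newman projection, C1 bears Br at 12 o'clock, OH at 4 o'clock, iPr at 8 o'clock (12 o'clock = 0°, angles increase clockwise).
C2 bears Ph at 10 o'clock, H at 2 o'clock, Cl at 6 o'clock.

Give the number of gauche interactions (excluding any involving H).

4

Non-H gauche pairs: Br(0°)/Ph(300°); OH(120°)/Cl(180°); iPr(240°)/Ph(300°); iPr(240°)/Cl(180°) — 4 interactions.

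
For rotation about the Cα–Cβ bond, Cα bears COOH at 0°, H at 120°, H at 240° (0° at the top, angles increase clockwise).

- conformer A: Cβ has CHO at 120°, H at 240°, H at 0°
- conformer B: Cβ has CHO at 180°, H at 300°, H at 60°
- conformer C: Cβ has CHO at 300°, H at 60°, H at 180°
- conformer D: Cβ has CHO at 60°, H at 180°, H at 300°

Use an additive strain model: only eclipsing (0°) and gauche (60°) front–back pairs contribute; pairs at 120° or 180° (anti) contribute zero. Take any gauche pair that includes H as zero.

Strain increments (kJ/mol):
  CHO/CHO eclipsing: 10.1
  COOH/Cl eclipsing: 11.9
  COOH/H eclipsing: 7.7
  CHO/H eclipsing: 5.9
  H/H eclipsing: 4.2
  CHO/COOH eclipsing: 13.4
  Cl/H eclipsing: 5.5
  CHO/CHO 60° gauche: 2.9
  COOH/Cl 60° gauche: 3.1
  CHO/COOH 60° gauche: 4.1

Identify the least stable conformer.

A (eclipsed): COOH(0°)/H(0°) eclipsed 7.7; H(120°)/CHO(120°) eclipsed 5.9; H(240°)/H(240°) eclipsed 4.2 → 17.8 kJ/mol.
B (staggered): no non-H gauche contacts → 0.0 kJ/mol.
C (staggered): COOH(0°)/CHO(300°) gauche 4.1 → 4.1 kJ/mol.
D (staggered): COOH(0°)/CHO(60°) gauche 4.1 → 4.1 kJ/mol.
A has the highest total (17.8 kJ/mol).

A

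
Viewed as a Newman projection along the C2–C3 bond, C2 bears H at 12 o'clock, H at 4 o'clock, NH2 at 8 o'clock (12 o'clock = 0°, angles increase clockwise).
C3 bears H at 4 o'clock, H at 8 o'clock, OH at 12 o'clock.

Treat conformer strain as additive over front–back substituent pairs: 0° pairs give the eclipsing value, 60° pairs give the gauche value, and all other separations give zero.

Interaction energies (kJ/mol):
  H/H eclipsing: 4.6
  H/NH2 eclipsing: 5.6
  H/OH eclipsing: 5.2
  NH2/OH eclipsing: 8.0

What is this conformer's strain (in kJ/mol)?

This conformer (eclipsed): H(0°)/OH(0°) eclipsed 5.2; H(120°)/H(120°) eclipsed 4.6; NH2(240°)/H(240°) eclipsed 5.6 → 15.4 kJ/mol.

15.4 kJ/mol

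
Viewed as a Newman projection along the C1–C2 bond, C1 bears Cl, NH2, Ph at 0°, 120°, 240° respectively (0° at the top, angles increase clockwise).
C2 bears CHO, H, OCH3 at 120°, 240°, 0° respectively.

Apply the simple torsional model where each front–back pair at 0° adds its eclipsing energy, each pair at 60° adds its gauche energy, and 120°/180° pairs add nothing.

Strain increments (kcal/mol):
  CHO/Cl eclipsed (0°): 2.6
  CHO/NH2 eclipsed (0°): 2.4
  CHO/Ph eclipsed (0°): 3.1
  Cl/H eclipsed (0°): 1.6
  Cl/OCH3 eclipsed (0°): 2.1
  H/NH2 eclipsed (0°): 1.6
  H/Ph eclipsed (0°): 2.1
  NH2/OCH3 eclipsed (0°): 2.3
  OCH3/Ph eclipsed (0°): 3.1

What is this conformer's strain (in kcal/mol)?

This conformer (eclipsed): Cl(0°)/OCH3(0°) eclipsed 2.1; NH2(120°)/CHO(120°) eclipsed 2.4; Ph(240°)/H(240°) eclipsed 2.1 → 6.6 kcal/mol.

6.6 kcal/mol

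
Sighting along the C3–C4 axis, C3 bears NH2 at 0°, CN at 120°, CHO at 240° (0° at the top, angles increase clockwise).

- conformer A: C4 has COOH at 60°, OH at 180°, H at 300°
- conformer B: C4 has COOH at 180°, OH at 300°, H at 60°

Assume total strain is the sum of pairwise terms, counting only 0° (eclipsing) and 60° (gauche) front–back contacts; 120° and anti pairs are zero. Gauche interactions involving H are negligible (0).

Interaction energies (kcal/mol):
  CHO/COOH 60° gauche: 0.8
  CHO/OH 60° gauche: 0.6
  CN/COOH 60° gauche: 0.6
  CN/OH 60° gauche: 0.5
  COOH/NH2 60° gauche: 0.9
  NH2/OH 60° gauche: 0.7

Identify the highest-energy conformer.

B

A (staggered): NH2(0°)/COOH(60°) gauche 0.9; CN(120°)/COOH(60°) gauche 0.6; CN(120°)/OH(180°) gauche 0.5; CHO(240°)/OH(180°) gauche 0.6 → 2.6 kcal/mol.
B (staggered): NH2(0°)/OH(300°) gauche 0.7; CN(120°)/COOH(180°) gauche 0.6; CHO(240°)/COOH(180°) gauche 0.8; CHO(240°)/OH(300°) gauche 0.6 → 2.7 kcal/mol.
B has the highest total (2.7 kcal/mol).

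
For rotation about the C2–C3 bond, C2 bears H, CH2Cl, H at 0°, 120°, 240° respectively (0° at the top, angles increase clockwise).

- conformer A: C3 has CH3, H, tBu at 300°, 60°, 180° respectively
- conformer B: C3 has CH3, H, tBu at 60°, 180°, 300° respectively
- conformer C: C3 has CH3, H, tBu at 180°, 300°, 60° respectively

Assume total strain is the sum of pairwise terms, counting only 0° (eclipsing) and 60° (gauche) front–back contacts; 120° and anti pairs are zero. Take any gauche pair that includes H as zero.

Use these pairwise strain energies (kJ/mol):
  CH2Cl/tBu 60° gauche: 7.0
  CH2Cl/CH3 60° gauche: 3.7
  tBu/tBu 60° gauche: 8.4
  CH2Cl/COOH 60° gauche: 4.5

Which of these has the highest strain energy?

C

A is staggered. CH2Cl at 120° is gauche with tBu at 180° (7.0). Total 7.0 kJ/mol.
B is staggered. CH2Cl at 120° is gauche with CH3 at 60° (3.7). Total 3.7 kJ/mol.
C is staggered. CH2Cl at 120° is gauche with CH3 at 180° (3.7); CH2Cl at 120° is gauche with tBu at 60° (7.0). Total 10.7 kJ/mol.
C has the highest total (10.7 kJ/mol).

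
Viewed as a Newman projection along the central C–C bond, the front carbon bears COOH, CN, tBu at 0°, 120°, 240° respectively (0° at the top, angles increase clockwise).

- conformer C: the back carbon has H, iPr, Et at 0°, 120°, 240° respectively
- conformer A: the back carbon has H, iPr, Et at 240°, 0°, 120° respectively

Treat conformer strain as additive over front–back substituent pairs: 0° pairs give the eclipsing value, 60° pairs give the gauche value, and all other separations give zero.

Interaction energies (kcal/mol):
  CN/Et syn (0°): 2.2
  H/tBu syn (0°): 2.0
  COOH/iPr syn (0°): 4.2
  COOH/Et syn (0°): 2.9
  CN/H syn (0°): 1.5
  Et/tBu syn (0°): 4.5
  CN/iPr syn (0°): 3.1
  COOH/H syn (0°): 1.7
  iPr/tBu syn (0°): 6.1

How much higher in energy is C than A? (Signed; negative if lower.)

+0.9 kcal/mol

C is eclipsed. COOH at 0° is eclipsed with H at 0° (1.7); CN at 120° is eclipsed with iPr at 120° (3.1); tBu at 240° is eclipsed with Et at 240° (4.5). Total 9.3 kcal/mol.
A is eclipsed. COOH at 0° is eclipsed with iPr at 0° (4.2); CN at 120° is eclipsed with Et at 120° (2.2); tBu at 240° is eclipsed with H at 240° (2.0). Total 8.4 kcal/mol.
E(C) − E(A) = 9.3 − 8.4 = +0.9 kcal/mol.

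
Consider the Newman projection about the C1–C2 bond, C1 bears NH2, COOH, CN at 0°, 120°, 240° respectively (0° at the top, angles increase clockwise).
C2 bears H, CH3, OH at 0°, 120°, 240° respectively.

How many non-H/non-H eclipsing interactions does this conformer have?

2

Non-H eclipsing pairs: COOH(120°)/CH3(120°); CN(240°)/OH(240°) — 2 interactions.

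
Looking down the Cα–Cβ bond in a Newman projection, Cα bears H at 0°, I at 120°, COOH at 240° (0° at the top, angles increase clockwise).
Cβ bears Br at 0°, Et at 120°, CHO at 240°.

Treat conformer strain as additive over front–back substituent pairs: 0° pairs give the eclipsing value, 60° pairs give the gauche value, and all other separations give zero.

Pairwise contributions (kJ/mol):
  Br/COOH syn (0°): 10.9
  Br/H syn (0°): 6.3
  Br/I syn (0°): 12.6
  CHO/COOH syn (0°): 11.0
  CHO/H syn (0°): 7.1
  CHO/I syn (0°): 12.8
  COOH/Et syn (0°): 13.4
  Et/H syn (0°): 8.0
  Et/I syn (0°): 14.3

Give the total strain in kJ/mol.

31.6 kJ/mol

This conformer (eclipsed): H(0°)/Br(0°) eclipsed 6.3; I(120°)/Et(120°) eclipsed 14.3; COOH(240°)/CHO(240°) eclipsed 11.0 → 31.6 kJ/mol.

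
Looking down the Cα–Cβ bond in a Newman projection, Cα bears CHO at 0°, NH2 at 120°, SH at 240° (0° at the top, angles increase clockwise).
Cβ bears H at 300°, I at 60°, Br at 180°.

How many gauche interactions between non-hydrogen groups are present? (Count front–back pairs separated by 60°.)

Non-H gauche pairs: CHO(0°)/I(60°); NH2(120°)/I(60°); NH2(120°)/Br(180°); SH(240°)/Br(180°) — 4 interactions.

4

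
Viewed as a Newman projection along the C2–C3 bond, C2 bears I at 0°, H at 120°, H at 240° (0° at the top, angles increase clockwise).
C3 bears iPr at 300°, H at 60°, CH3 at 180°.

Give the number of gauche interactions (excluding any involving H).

Non-H gauche pairs: I(0°)/iPr(300°) — 1 interaction.

1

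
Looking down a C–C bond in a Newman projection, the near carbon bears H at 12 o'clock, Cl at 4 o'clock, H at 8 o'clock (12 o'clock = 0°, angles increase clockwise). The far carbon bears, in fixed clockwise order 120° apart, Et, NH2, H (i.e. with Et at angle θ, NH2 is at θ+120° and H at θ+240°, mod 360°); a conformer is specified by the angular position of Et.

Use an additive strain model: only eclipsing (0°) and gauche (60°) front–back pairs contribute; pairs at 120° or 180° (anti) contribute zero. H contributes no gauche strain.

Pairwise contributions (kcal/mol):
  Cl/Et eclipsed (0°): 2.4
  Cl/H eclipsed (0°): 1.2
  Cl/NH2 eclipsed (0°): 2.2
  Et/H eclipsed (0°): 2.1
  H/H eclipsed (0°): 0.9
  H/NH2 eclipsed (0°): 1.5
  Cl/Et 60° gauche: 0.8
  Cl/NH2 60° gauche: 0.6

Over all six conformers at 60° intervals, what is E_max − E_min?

Et at 0° is eclipsed. H at 0° is eclipsed with Et at 0° (2.1); Cl at 120° is eclipsed with NH2 at 120° (2.2); H at 240° is eclipsed with H at 240° (0.9). Total 5.2 kcal/mol.
Et at 60° is staggered. Cl at 120° is gauche with Et at 60° (0.8); Cl at 120° is gauche with NH2 at 180° (0.6). Total 1.4 kcal/mol.
Et at 120° is eclipsed. H at 0° is eclipsed with H at 0° (0.9); Cl at 120° is eclipsed with Et at 120° (2.4); H at 240° is eclipsed with NH2 at 240° (1.5). Total 4.8 kcal/mol.
Et at 180° is staggered. Cl at 120° is gauche with Et at 180° (0.8). Total 0.8 kcal/mol.
Et at 240° is eclipsed. H at 0° is eclipsed with NH2 at 0° (1.5); Cl at 120° is eclipsed with H at 120° (1.2); H at 240° is eclipsed with Et at 240° (2.1). Total 4.8 kcal/mol.
Et at 300° is staggered. Cl at 120° is gauche with NH2 at 60° (0.6). Total 0.6 kcal/mol.
Max at 0° (5.2 kcal/mol), min at 300° (0.6 kcal/mol); barrier = 4.6 kcal/mol.

4.6 kcal/mol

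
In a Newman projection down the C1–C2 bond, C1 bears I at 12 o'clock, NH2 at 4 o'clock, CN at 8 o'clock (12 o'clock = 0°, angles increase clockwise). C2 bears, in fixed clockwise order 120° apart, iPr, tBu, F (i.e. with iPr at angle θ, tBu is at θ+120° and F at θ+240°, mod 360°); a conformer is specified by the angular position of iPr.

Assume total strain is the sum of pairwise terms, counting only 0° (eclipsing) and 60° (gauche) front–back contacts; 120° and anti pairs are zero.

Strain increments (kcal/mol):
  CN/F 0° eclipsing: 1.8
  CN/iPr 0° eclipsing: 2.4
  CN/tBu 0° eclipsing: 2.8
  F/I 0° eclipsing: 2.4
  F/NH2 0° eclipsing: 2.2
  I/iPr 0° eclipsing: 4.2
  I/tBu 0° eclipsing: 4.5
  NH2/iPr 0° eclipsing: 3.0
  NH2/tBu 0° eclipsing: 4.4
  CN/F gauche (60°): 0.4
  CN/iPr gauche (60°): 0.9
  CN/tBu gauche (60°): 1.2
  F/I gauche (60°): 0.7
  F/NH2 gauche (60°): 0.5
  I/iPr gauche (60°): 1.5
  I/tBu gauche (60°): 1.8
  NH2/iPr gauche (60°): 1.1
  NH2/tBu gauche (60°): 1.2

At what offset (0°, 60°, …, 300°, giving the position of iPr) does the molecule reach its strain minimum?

iPr at 0° (eclipsed): I(0°)/iPr(0°) eclipsed 4.2; NH2(120°)/tBu(120°) eclipsed 4.4; CN(240°)/F(240°) eclipsed 1.8 → 10.4 kcal/mol.
iPr at 60° (staggered): I(0°)/iPr(60°) gauche 1.5; I(0°)/F(300°) gauche 0.7; NH2(120°)/iPr(60°) gauche 1.1; NH2(120°)/tBu(180°) gauche 1.2; CN(240°)/tBu(180°) gauche 1.2; CN(240°)/F(300°) gauche 0.4 → 6.1 kcal/mol.
iPr at 120° (eclipsed): I(0°)/F(0°) eclipsed 2.4; NH2(120°)/iPr(120°) eclipsed 3.0; CN(240°)/tBu(240°) eclipsed 2.8 → 8.2 kcal/mol.
iPr at 180° (staggered): I(0°)/tBu(300°) gauche 1.8; I(0°)/F(60°) gauche 0.7; NH2(120°)/iPr(180°) gauche 1.1; NH2(120°)/F(60°) gauche 0.5; CN(240°)/iPr(180°) gauche 0.9; CN(240°)/tBu(300°) gauche 1.2 → 6.2 kcal/mol.
iPr at 240° (eclipsed): I(0°)/tBu(0°) eclipsed 4.5; NH2(120°)/F(120°) eclipsed 2.2; CN(240°)/iPr(240°) eclipsed 2.4 → 9.1 kcal/mol.
iPr at 300° (staggered): I(0°)/iPr(300°) gauche 1.5; I(0°)/tBu(60°) gauche 1.8; NH2(120°)/tBu(60°) gauche 1.2; NH2(120°)/F(180°) gauche 0.5; CN(240°)/iPr(300°) gauche 0.9; CN(240°)/F(180°) gauche 0.4 → 6.3 kcal/mol.
The minimum (6.1 kcal/mol) occurs with iPr at 60°.

60°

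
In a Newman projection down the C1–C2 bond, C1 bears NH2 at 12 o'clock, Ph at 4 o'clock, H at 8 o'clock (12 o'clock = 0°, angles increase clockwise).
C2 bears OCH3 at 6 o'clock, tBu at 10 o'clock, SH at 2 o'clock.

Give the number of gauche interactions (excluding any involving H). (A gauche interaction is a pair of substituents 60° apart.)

4

Non-H gauche pairs: NH2(0°)/tBu(300°); NH2(0°)/SH(60°); Ph(120°)/OCH3(180°); Ph(120°)/SH(60°) — 4 interactions.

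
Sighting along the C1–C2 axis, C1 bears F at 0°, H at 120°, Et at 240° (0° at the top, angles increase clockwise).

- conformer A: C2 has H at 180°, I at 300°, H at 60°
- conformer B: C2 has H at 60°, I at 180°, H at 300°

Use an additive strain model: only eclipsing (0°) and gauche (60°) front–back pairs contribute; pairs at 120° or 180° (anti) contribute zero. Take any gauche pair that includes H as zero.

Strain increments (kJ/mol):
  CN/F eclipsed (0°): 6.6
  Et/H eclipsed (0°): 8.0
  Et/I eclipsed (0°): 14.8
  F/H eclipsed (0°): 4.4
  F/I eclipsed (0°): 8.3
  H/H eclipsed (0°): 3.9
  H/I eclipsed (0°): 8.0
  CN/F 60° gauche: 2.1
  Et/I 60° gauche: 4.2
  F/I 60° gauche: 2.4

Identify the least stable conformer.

A

A (staggered): F(0°)/I(300°) gauche 2.4; Et(240°)/I(300°) gauche 4.2 → 6.6 kJ/mol.
B (staggered): Et(240°)/I(180°) gauche 4.2 → 4.2 kJ/mol.
A has the highest total (6.6 kJ/mol).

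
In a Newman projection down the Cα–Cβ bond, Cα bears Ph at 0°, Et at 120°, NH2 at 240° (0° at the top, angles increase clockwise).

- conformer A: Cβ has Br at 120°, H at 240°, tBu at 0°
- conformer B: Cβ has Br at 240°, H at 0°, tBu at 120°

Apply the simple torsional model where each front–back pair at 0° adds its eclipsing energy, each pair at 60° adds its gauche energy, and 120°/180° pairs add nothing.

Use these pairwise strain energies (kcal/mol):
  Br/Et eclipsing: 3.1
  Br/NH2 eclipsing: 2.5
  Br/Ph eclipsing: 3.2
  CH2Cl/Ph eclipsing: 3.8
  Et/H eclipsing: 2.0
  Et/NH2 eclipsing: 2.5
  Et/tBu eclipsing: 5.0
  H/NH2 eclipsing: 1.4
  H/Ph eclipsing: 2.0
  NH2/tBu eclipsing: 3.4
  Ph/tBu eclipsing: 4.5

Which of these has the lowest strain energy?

A

A is eclipsed. Ph at 0° is eclipsed with tBu at 0° (4.5); Et at 120° is eclipsed with Br at 120° (3.1); NH2 at 240° is eclipsed with H at 240° (1.4). Total 9.0 kcal/mol.
B is eclipsed. Ph at 0° is eclipsed with H at 0° (2.0); Et at 120° is eclipsed with tBu at 120° (5.0); NH2 at 240° is eclipsed with Br at 240° (2.5). Total 9.5 kcal/mol.
A has the lowest total (9.0 kcal/mol).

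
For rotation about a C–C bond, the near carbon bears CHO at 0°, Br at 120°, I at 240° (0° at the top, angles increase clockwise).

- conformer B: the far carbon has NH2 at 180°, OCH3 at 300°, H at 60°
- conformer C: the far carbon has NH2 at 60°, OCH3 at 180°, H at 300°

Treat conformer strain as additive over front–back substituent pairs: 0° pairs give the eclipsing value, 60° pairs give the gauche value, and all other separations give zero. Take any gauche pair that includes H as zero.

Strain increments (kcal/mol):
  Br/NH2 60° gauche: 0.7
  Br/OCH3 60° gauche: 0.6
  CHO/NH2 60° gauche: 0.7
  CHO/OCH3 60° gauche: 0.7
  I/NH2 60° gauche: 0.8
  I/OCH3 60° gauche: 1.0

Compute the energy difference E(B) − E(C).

+0.2 kcal/mol

B is staggered. CHO at 0° is gauche with OCH3 at 300° (0.7); Br at 120° is gauche with NH2 at 180° (0.7); I at 240° is gauche with NH2 at 180° (0.8); I at 240° is gauche with OCH3 at 300° (1.0). Total 3.2 kcal/mol.
C is staggered. CHO at 0° is gauche with NH2 at 60° (0.7); Br at 120° is gauche with NH2 at 60° (0.7); Br at 120° is gauche with OCH3 at 180° (0.6); I at 240° is gauche with OCH3 at 180° (1.0). Total 3.0 kcal/mol.
E(B) − E(C) = 3.2 − 3.0 = +0.2 kcal/mol.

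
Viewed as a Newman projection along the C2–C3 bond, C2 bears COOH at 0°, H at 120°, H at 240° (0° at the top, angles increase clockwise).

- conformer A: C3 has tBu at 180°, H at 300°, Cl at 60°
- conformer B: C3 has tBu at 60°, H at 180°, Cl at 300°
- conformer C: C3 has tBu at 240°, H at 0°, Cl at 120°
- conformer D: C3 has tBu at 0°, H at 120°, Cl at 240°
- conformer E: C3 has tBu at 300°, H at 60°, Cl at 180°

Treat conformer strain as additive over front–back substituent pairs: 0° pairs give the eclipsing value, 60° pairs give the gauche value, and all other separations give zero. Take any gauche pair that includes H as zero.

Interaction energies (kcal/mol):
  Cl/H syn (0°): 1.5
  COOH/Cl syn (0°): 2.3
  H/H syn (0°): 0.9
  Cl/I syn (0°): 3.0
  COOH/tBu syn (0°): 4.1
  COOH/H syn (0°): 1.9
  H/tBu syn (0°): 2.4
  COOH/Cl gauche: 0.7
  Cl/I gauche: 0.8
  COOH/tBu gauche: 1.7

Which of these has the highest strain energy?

A (staggered): COOH–Cl gauche; 0.7 = 0.7 kcal/mol.
B (staggered): COOH–tBu gauche, COOH–Cl gauche; 1.7 + 0.7 = 2.4 kcal/mol.
C (eclipsed): COOH–H eclipsed, H–Cl eclipsed, H–tBu eclipsed; 1.9 + 1.5 + 2.4 = 5.8 kcal/mol.
D (eclipsed): COOH–tBu eclipsed, H–H eclipsed, H–Cl eclipsed; 4.1 + 0.9 + 1.5 = 6.5 kcal/mol.
E (staggered): COOH–tBu gauche; 1.7 = 1.7 kcal/mol.
D has the highest total (6.5 kcal/mol).

D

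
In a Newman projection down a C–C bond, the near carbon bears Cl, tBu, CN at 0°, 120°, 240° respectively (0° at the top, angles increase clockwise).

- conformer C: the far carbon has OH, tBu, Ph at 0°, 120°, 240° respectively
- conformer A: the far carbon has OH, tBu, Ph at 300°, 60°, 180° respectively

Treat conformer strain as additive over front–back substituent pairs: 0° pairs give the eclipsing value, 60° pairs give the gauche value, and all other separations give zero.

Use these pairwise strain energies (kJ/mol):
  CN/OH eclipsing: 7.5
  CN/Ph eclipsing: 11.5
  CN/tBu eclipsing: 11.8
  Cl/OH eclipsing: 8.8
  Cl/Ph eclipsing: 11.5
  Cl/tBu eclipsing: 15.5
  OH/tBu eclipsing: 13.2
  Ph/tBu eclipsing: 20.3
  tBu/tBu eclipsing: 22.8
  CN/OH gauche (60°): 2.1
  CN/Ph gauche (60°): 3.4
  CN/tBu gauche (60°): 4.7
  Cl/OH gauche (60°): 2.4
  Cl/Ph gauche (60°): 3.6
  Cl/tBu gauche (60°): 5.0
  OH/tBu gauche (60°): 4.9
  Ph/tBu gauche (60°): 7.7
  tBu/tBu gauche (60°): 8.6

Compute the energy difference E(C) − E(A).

+13.9 kJ/mol

C is eclipsed. Cl at 0° is eclipsed with OH at 0° (8.8); tBu at 120° is eclipsed with tBu at 120° (22.8); CN at 240° is eclipsed with Ph at 240° (11.5). Total 43.1 kJ/mol.
A is staggered. Cl at 0° is gauche with OH at 300° (2.4); Cl at 0° is gauche with tBu at 60° (5.0); tBu at 120° is gauche with tBu at 60° (8.6); tBu at 120° is gauche with Ph at 180° (7.7); CN at 240° is gauche with OH at 300° (2.1); CN at 240° is gauche with Ph at 180° (3.4). Total 29.2 kJ/mol.
E(C) − E(A) = 43.1 − 29.2 = +13.9 kJ/mol.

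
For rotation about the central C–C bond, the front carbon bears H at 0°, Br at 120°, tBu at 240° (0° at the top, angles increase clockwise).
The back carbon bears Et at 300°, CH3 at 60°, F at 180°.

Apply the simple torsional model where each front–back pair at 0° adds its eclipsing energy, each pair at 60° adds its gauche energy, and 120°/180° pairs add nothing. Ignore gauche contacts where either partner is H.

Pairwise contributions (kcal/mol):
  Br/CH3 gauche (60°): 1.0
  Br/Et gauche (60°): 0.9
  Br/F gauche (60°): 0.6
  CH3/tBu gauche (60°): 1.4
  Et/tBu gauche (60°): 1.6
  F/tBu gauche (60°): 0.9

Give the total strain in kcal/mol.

This conformer is staggered. Br at 120° is gauche with CH3 at 60° (1.0); Br at 120° is gauche with F at 180° (0.6); tBu at 240° is gauche with Et at 300° (1.6); tBu at 240° is gauche with F at 180° (0.9). Total 4.1 kcal/mol.

4.1 kcal/mol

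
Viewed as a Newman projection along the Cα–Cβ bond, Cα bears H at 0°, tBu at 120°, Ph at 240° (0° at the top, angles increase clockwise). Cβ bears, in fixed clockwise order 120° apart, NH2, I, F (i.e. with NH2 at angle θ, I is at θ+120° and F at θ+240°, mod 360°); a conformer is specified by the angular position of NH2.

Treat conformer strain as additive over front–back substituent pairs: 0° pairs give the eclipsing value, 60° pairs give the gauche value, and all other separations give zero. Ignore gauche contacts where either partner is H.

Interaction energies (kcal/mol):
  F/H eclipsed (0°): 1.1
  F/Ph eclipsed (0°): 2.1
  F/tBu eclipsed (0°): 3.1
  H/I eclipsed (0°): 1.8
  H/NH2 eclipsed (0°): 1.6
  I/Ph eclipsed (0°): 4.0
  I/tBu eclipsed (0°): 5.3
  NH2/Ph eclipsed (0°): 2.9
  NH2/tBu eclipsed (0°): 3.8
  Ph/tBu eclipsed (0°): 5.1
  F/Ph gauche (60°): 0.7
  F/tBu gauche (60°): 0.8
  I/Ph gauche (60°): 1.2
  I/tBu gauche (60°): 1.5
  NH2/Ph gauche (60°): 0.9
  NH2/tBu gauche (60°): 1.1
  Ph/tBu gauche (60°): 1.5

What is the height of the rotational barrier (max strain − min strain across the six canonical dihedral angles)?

5.1 kcal/mol

NH2 at 0° (eclipsed): H(0°)/NH2(0°) eclipsed 1.6; tBu(120°)/I(120°) eclipsed 5.3; Ph(240°)/F(240°) eclipsed 2.1 → 9.0 kcal/mol.
NH2 at 60° (staggered): tBu(120°)/NH2(60°) gauche 1.1; tBu(120°)/I(180°) gauche 1.5; Ph(240°)/I(180°) gauche 1.2; Ph(240°)/F(300°) gauche 0.7 → 4.5 kcal/mol.
NH2 at 120° (eclipsed): H(0°)/F(0°) eclipsed 1.1; tBu(120°)/NH2(120°) eclipsed 3.8; Ph(240°)/I(240°) eclipsed 4.0 → 8.9 kcal/mol.
NH2 at 180° (staggered): tBu(120°)/NH2(180°) gauche 1.1; tBu(120°)/F(60°) gauche 0.8; Ph(240°)/NH2(180°) gauche 0.9; Ph(240°)/I(300°) gauche 1.2 → 4.0 kcal/mol.
NH2 at 240° (eclipsed): H(0°)/I(0°) eclipsed 1.8; tBu(120°)/F(120°) eclipsed 3.1; Ph(240°)/NH2(240°) eclipsed 2.9 → 7.8 kcal/mol.
NH2 at 300° (staggered): tBu(120°)/I(60°) gauche 1.5; tBu(120°)/F(180°) gauche 0.8; Ph(240°)/NH2(300°) gauche 0.9; Ph(240°)/F(180°) gauche 0.7 → 3.9 kcal/mol.
Max at 0° (9.0 kcal/mol), min at 300° (3.9 kcal/mol); barrier = 5.1 kcal/mol.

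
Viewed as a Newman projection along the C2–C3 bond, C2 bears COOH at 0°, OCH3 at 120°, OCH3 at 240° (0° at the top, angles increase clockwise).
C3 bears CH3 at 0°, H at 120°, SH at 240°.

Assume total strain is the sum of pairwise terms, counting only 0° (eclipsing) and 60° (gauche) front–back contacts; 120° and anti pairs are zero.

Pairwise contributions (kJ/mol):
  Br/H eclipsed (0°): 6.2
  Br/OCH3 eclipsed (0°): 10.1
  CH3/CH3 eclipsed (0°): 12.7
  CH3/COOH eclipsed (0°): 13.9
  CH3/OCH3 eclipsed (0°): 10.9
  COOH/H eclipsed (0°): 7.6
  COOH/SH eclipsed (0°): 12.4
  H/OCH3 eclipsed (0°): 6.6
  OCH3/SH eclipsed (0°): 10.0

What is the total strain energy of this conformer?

This conformer (eclipsed): COOH–CH3 eclipsed, OCH3–H eclipsed, OCH3–SH eclipsed; 13.9 + 6.6 + 10.0 = 30.5 kJ/mol.

30.5 kJ/mol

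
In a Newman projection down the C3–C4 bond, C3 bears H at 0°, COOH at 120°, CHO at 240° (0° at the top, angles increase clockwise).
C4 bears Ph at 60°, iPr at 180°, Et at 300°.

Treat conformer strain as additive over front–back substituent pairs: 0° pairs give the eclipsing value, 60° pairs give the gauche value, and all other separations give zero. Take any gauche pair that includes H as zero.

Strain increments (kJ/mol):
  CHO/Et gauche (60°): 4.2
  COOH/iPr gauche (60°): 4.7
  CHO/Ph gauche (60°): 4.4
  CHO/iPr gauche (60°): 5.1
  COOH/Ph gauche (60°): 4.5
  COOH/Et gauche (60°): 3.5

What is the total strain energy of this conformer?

This conformer (staggered): COOH–Ph gauche, COOH–iPr gauche, CHO–iPr gauche, CHO–Et gauche; 4.5 + 4.7 + 5.1 + 4.2 = 18.5 kJ/mol.

18.5 kJ/mol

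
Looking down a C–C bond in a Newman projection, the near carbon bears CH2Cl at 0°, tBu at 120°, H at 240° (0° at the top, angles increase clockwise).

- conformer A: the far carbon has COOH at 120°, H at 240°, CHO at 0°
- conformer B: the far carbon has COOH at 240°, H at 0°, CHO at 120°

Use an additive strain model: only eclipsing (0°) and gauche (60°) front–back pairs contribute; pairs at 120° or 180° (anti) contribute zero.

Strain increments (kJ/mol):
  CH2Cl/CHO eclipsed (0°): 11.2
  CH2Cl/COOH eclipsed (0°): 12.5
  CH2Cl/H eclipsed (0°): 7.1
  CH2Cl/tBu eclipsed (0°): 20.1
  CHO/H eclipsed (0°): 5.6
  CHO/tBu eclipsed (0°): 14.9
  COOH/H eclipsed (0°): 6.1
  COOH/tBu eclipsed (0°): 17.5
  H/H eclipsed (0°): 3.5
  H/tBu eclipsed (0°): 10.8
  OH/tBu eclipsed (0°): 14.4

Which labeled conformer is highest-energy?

A

A (eclipsed): CH2Cl–CHO eclipsed, tBu–COOH eclipsed, H–H eclipsed; 11.2 + 17.5 + 3.5 = 32.2 kJ/mol.
B (eclipsed): CH2Cl–H eclipsed, tBu–CHO eclipsed, H–COOH eclipsed; 7.1 + 14.9 + 6.1 = 28.1 kJ/mol.
A has the highest total (32.2 kJ/mol).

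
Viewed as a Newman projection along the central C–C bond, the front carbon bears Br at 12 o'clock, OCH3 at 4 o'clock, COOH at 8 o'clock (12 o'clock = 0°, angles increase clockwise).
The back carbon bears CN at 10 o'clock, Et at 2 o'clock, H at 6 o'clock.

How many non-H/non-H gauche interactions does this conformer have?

Non-H gauche pairs: Br(0°)/CN(300°); Br(0°)/Et(60°); OCH3(120°)/Et(60°); COOH(240°)/CN(300°) — 4 interactions.

4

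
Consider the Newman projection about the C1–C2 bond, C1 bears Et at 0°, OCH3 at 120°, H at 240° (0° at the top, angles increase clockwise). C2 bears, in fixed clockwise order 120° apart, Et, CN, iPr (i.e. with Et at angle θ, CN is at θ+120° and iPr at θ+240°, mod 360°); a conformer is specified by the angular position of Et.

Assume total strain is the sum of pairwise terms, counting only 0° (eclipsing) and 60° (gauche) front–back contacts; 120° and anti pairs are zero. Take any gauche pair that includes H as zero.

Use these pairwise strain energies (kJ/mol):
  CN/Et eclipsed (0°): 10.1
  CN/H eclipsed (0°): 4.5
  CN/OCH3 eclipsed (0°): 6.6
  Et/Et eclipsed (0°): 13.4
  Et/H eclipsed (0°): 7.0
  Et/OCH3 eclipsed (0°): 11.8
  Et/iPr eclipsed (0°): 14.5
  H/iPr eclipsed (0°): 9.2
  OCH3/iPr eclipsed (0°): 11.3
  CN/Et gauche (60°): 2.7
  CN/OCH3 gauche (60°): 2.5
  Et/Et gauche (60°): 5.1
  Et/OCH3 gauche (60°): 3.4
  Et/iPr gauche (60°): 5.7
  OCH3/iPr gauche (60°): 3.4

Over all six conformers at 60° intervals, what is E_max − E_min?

17.1 kJ/mol

Et at 0° (eclipsed): Et–Et eclipsed, OCH3–CN eclipsed, H–iPr eclipsed; 13.4 + 6.6 + 9.2 = 29.2 kJ/mol.
Et at 60° (staggered): Et–Et gauche, Et–iPr gauche, OCH3–Et gauche, OCH3–CN gauche; 5.1 + 5.7 + 3.4 + 2.5 = 16.7 kJ/mol.
Et at 120° (eclipsed): Et–iPr eclipsed, OCH3–Et eclipsed, H–CN eclipsed; 14.5 + 11.8 + 4.5 = 30.8 kJ/mol.
Et at 180° (staggered): Et–CN gauche, Et–iPr gauche, OCH3–Et gauche, OCH3–iPr gauche; 2.7 + 5.7 + 3.4 + 3.4 = 15.2 kJ/mol.
Et at 240° (eclipsed): Et–CN eclipsed, OCH3–iPr eclipsed, H–Et eclipsed; 10.1 + 11.3 + 7.0 = 28.4 kJ/mol.
Et at 300° (staggered): Et–Et gauche, Et–CN gauche, OCH3–CN gauche, OCH3–iPr gauche; 5.1 + 2.7 + 2.5 + 3.4 = 13.7 kJ/mol.
Max at 120° (30.8 kJ/mol), min at 300° (13.7 kJ/mol); barrier = 17.1 kJ/mol.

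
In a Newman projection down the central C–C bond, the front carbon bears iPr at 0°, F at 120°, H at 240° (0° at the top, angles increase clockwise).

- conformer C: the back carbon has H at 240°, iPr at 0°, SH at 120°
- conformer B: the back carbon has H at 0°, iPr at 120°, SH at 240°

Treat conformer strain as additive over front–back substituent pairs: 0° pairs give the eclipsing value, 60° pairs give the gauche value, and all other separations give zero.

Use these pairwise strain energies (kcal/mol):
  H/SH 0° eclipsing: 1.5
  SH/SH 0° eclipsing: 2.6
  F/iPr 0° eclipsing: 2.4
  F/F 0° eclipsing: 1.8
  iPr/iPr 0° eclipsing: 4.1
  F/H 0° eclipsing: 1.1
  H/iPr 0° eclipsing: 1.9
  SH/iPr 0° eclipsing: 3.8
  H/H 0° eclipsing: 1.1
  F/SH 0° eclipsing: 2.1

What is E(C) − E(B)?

C is eclipsed. iPr at 0° is eclipsed with iPr at 0° (4.1); F at 120° is eclipsed with SH at 120° (2.1); H at 240° is eclipsed with H at 240° (1.1). Total 7.3 kcal/mol.
B is eclipsed. iPr at 0° is eclipsed with H at 0° (1.9); F at 120° is eclipsed with iPr at 120° (2.4); H at 240° is eclipsed with SH at 240° (1.5). Total 5.8 kcal/mol.
E(C) − E(B) = 7.3 − 5.8 = +1.5 kcal/mol.

+1.5 kcal/mol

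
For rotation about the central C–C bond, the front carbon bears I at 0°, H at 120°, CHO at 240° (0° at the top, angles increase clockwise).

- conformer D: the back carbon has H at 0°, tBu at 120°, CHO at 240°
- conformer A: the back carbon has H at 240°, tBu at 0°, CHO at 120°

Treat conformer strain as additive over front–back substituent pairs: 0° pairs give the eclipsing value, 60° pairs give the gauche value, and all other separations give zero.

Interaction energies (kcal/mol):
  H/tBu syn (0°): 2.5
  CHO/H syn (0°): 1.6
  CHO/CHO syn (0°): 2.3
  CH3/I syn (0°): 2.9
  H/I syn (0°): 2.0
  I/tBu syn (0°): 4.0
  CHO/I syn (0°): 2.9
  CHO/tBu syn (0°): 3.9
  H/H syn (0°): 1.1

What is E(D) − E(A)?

D is eclipsed. I at 0° is eclipsed with H at 0° (2.0); H at 120° is eclipsed with tBu at 120° (2.5); CHO at 240° is eclipsed with CHO at 240° (2.3). Total 6.8 kcal/mol.
A is eclipsed. I at 0° is eclipsed with tBu at 0° (4.0); H at 120° is eclipsed with CHO at 120° (1.6); CHO at 240° is eclipsed with H at 240° (1.6). Total 7.2 kcal/mol.
E(D) − E(A) = 6.8 − 7.2 = -0.4 kcal/mol.

-0.4 kcal/mol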